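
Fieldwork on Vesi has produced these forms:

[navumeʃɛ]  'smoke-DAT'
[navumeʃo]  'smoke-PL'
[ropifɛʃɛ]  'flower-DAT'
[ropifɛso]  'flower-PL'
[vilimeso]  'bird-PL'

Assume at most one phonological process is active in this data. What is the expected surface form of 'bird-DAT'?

[vilimeʃɛ]

In [ropifɛʃɛ] and [ropifɛso] the final segment of 'flower' alternates: [ʃ] ~ [s].
Compare 'smoke', with invariant [ʃ] in [navumeʃɛ] and [navumeʃo]: an analysis with underlying /ʃ/ and a rule producing [s] before the PL suffix would wrongly predict alternation here too.
The alternation reflects palatalization before a front vowel: /s/ becomes palato-alveolar [ʃ] before a front vowel. /s/ is underlying.
From [vilimeso] the stem 'bird' is /vilimes/; before a front vowel this yields [vilimeʃɛ].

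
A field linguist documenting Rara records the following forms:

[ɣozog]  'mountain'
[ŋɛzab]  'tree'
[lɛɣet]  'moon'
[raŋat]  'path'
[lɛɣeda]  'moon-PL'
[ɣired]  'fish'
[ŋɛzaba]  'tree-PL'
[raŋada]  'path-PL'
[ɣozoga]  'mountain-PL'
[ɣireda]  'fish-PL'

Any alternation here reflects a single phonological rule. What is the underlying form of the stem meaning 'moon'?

The root 'moon' surfaces as [lɛɣeda] and [lɛɣet], with a stem-final [d] ~ [t] alternation.
The stem 'fish' ([ɣireda], [ɣired]) shows [d] unchanged in both environments, so [d] cannot be basic with [t] derived in isolation.
So /t/ is underlying, and a rule of intervocalic voicing — voiceless stops become voiced between vowels — gives [d].
The underlying form of 'moon' is therefore /lɛɣet/.

/lɛɣet/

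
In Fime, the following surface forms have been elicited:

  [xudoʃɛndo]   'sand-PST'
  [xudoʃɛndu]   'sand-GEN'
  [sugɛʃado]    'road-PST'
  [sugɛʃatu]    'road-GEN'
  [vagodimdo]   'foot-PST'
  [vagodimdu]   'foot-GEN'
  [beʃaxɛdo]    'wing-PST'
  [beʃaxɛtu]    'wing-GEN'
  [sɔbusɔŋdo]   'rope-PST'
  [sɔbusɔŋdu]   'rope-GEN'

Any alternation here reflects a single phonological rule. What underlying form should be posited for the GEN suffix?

The GEN suffix surfaces as [-du] and [-tu], depending on the final segment of the stem.
By contrast the PST suffix keeps its initial [d] throughout — that segment must be underlying.
The GEN suffix is therefore /-tu/ underlyingly, with post-nasal voicing: voiceless stops become voiced after a nasal.

/-tu/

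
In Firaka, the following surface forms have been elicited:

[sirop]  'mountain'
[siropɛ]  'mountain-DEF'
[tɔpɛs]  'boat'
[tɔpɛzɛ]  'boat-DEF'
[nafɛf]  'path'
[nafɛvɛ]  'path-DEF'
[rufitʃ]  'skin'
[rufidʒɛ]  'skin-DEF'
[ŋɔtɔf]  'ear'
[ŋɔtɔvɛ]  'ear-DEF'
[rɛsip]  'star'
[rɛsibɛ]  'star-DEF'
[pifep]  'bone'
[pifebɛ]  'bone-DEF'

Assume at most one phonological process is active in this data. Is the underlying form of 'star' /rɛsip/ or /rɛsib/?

/rɛsib/

In [rɛsip] and [rɛsibɛ] the final segment of 'star' alternates: [p] ~ [b].
The stem 'mountain' ([sirop], [siropɛ]) shows [p] unchanged in both environments, so [p] cannot be basic with [b] derived before the DEF suffix.
The underlying segment must be /b/; voiced obstruents become voiceless word-finally, yielding [p] there.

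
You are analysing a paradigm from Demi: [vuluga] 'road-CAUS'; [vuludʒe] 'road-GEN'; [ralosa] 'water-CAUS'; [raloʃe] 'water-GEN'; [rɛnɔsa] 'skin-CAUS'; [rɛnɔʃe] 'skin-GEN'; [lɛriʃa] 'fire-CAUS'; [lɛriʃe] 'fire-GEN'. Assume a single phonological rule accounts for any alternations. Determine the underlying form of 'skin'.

In [rɛnɔsa] and [rɛnɔʃe] the final segment of 'skin' alternates: [s] ~ [ʃ].
The stem 'fire' ([lɛriʃa], [lɛriʃe]) shows [ʃ] unchanged in both environments, so [ʃ] cannot be basic with [s] derived before the CAUS suffix.
The underlying segment must be /s/; /g/ and /s/ become palato-alveolar [dʒ] and [ʃ] before a front vowel, yielding [ʃ] there.

/rɛnɔs/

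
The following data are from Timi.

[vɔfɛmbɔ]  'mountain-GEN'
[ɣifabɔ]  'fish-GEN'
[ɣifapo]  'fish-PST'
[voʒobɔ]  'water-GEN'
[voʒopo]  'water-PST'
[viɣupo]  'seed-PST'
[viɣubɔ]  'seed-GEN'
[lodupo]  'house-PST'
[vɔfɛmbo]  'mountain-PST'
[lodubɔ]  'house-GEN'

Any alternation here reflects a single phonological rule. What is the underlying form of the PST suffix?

/-po/

The PST suffix surfaces as [-bo] and [-po], depending on the final segment of the stem.
The GEN suffix, which begins with [b], is invariant after every stem; so [b] is not altered by any rule here.
The PST suffix is therefore /-po/ underlyingly, with post-nasal voicing: voiceless stops become voiced after a nasal.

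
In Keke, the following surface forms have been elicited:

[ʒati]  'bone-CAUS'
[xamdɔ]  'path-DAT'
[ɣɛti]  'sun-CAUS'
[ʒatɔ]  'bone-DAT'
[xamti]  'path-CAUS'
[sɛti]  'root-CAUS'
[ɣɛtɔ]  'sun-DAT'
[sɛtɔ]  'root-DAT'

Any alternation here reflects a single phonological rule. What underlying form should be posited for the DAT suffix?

/-dɔ/

The DAT suffix surfaces as [-dɔ] and [-tɔ], depending on the final segment of the stem.
The CAUS suffix, which begins with [t], is invariant after every stem; so [t] is not altered by any rule here.
The DAT suffix is therefore /-dɔ/ underlyingly, with post-vocalic devoicing: voiced stops become voiceless after a vowel.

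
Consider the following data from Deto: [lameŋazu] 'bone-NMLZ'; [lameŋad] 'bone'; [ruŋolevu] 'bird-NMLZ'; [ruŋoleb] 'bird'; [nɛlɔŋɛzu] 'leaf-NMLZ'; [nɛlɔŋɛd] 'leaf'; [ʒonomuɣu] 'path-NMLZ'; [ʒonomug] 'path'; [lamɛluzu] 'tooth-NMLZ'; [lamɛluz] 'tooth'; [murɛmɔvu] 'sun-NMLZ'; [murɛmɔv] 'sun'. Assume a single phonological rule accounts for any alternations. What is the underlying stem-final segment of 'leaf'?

/d/

'leaf' shows [z] ~ [d] at the end of the stem ([nɛlɔŋɛzu] vs [nɛlɔŋɛd]).
The stem 'tooth' ([lamɛluzu], [lamɛluz]) shows [z] unchanged in both environments, so [z] cannot be basic with [d] derived in isolation.
The underlying segment must be /d/; voiced stops become fricatives between vowels, yielding [z] there.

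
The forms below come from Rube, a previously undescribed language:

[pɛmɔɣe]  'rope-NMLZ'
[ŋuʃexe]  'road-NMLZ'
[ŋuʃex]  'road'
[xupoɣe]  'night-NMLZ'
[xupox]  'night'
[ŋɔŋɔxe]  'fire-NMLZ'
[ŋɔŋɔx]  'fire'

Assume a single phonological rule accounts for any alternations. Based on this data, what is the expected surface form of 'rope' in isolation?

[pɛmɔx]

The stem for 'night' ends in [ɣ] in [xupoɣe] but [x] in [xupox].
Compare 'fire', with invariant [x] in [ŋɔŋɔxe] and [ŋɔŋɔx]: an analysis with underlying /x/ and a rule producing [ɣ] before the NMLZ suffix would wrongly predict alternation here too.
Therefore /ɣ/ is basic and [x] is derived by word-final obstruent devoicing (voiced obstruents become voiceless word-finally).
The one attested form of 'rope', [pɛmɔɣe], shows underlying /pɛmɔɣ/. Applying the same rule word-finally gives [pɛmɔx].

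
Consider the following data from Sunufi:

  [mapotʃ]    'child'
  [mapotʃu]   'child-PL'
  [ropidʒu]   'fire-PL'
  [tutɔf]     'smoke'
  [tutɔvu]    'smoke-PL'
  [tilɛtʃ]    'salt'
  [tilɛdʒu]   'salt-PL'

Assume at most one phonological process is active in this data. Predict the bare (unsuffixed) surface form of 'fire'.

'salt' shows [tʃ] ~ [dʒ] at the end of the stem ([tilɛtʃ] vs [tilɛdʒu]).
The stem 'child' ([mapotʃ], [mapotʃu]) shows [tʃ] unchanged in both environments, so [tʃ] cannot be basic with [dʒ] derived before the PL suffix.
So /dʒ/ is underlying, and a rule of word-final obstruent devoicing — voiced obstruents become voiceless word-finally — gives [tʃ].
From [ropidʒu] the stem 'fire' is /ropidʒ/; word-finally this yields [ropitʃ].

[ropitʃ]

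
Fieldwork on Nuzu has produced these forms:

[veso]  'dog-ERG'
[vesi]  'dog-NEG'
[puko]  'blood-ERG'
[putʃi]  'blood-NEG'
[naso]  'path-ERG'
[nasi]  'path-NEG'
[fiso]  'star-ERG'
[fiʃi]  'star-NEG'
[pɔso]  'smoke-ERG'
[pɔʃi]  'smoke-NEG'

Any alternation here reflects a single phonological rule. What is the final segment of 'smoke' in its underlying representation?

The root 'smoke' surfaces as [pɔso] and [pɔʃi], with a stem-final [s] ~ [ʃ] alternation.
If /s/ were underlying and a rule turned it into [ʃ] before the NEG suffix, 'path' would also alternate; but it has [s] in both [naso] and [nasi].
The alternation reflects depalatalization: palato-alveolar /tʃ/ and /ʃ/ become [k] and [s] when no front vowel follows. /ʃ/ is underlying.

/ʃ/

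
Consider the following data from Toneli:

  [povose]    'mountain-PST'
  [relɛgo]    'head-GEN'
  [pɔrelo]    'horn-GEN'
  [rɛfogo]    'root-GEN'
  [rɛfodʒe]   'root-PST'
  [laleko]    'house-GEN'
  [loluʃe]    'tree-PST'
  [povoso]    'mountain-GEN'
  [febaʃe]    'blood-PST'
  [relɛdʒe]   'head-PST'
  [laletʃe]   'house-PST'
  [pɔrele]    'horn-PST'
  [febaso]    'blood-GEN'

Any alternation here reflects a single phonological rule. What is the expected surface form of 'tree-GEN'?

[loluso]

In [febaʃe] and [febaso] the final segment of 'blood' alternates: [ʃ] ~ [s].
The stem 'mountain' ([povose], [povoso]) shows [s] unchanged in both environments, so [s] cannot be basic with [ʃ] derived before the PST suffix.
The underlying segment must be /ʃ/; palato-alveolar /tʃ/, /dʒ/ and /ʃ/ become [k], [g] and [s] when no front vowel follows, yielding [s] there.
From [loluʃe] the stem 'tree' is /loluʃ/; when no front vowel follows this yields [loluso].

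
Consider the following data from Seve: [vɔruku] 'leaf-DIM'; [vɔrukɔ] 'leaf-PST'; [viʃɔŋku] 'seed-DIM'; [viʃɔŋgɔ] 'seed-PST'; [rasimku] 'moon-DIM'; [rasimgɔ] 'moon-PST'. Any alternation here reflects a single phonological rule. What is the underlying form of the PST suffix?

/-gɔ/

The PST morpheme has two allomorphs, [-gɔ] and [-kɔ].
The DIM suffix, which begins with [k], is invariant after every stem; so [k] is not altered by any rule here.
So the underlying form is /-gɔ/, and voiced stops become voiceless after a vowel.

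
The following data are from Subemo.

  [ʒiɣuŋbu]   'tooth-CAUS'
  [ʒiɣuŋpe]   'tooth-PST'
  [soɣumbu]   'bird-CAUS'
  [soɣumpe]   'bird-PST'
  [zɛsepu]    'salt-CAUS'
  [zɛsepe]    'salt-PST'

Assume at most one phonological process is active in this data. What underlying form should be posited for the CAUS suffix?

The CAUS suffix surfaces as [-bu] and [-pu], depending on the final segment of the stem.
By contrast the PST suffix keeps its initial [p] throughout — that segment must be underlying.
The CAUS suffix is therefore /-bu/ underlyingly, with post-vocalic devoicing: voiced stops become voiceless after a vowel.

/-bu/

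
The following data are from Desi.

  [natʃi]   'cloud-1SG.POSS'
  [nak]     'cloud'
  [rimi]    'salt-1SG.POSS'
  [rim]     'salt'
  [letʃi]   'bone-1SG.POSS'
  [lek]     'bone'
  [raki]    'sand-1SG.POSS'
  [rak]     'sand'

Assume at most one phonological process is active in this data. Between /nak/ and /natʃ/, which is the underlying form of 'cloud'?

'cloud' shows [tʃ] ~ [k] at the end of the stem ([natʃi] vs [nak]).
If /k/ were underlying and a rule turned it into [tʃ] before the 1SG.POSS suffix, 'sand' would also alternate; but it has [k] in both [raki] and [rak].
Therefore /tʃ/ is basic and [k] is derived by depalatalization (palato-alveolar /tʃ/ becomes [k] when no front vowel follows).

/natʃ/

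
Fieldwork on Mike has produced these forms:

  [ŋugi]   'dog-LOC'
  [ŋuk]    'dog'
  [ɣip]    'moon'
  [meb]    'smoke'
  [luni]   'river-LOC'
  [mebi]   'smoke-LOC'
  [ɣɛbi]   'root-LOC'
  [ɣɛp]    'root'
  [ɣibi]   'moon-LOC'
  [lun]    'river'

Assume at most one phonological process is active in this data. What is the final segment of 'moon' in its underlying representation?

/p/

In [ɣibi] and [ɣip] the final segment of 'moon' alternates: [b] ~ [p].
Compare 'smoke', with invariant [b] in [mebi] and [meb]: an analysis with underlying /b/ and a rule producing [p] in isolation would wrongly predict alternation here too.
Therefore /p/ is basic and [b] is derived by intervocalic voicing (voiceless stops become voiced between vowels).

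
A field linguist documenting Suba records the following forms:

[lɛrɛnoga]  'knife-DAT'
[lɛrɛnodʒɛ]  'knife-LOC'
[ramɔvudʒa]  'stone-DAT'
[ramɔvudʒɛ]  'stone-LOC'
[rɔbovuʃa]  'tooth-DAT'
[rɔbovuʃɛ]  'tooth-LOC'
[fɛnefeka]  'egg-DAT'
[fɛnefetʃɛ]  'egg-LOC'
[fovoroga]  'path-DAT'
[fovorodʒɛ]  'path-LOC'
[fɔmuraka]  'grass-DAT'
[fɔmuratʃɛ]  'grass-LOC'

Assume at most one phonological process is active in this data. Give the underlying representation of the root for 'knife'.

'knife' shows [g] ~ [dʒ] at the end of the stem ([lɛrɛnoga] vs [lɛrɛnodʒɛ]).
If /dʒ/ were underlying and a rule turned it into [g] before the DAT suffix, 'stone' would also alternate; but it has [dʒ] in both [ramɔvudʒa] and [ramɔvudʒɛ].
The underlying segment must be /g/; /k/ and /g/ become palato-alveolar [tʃ] and [dʒ] before a front vowel, yielding [dʒ] there.

/lɛrɛnog/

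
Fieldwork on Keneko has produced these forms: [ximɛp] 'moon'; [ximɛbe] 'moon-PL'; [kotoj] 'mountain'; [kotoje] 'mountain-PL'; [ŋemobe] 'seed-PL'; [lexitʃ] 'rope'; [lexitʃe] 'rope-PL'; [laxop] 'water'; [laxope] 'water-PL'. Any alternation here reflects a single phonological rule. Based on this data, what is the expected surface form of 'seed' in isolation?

The root 'moon' surfaces as [ximɛp] and [ximɛbe], with a stem-final [p] ~ [b] alternation.
The stem 'water' ([laxop], [laxope]) shows [p] unchanged in both environments, so [p] cannot be basic with [b] derived before the PL suffix.
Therefore /b/ is basic and [p] is derived by word-final obstruent devoicing (voiced obstruents become voiceless word-finally).
From [ŋemobe] the stem 'seed' is /ŋemob/; word-finally this yields [ŋemop].

[ŋemop]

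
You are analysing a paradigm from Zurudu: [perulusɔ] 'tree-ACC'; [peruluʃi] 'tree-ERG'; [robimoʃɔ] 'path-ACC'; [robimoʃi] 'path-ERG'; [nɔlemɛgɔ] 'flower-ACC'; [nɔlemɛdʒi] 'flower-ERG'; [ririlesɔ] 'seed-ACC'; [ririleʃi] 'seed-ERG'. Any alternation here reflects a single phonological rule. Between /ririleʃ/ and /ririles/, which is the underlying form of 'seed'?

/ririles/

The stem for 'seed' ends in [s] in [ririlesɔ] but [ʃ] in [ririleʃi].
Compare 'path', with invariant [ʃ] in [robimoʃɔ] and [robimoʃi]: an analysis with underlying /ʃ/ and a rule producing [s] before the ACC suffix would wrongly predict alternation here too.
The underlying segment must be /s/; /g/ and /s/ become palato-alveolar [dʒ] and [ʃ] before a front vowel, yielding [ʃ] there.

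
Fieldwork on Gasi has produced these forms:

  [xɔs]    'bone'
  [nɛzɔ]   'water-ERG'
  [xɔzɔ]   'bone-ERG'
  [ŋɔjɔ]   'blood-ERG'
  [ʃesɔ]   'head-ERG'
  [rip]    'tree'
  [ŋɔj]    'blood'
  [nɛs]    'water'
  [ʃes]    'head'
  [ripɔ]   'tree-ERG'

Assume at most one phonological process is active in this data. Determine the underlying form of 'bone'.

/xɔz/

In [xɔzɔ] and [xɔs] the final segment of 'bone' alternates: [z] ~ [s].
But 'head' keeps [s] in both environments ([ʃesɔ], [ʃes]), so there is no rule changing /s/ to [z] before the ERG suffix.
So /z/ is underlying, and a rule of word-final obstruent devoicing — voiced obstruents become voiceless word-finally — gives [s].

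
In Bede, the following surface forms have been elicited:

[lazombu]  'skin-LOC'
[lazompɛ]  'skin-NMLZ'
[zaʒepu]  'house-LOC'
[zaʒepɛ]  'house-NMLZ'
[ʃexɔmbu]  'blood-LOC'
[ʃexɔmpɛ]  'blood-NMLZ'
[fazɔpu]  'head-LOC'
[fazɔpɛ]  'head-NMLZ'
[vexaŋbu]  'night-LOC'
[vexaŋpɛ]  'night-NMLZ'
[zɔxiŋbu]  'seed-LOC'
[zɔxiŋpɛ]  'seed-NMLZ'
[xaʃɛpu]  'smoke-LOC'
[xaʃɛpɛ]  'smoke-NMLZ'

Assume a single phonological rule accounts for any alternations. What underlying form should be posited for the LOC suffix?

/-bu/

The LOC morpheme has two allomorphs, [-bu] and [-pu].
The NMLZ suffix, which begins with [p], is invariant after every stem; so [p] is not altered by any rule here.
The LOC suffix is therefore /-bu/ underlyingly, with post-vocalic devoicing: voiced stops become voiceless after a vowel.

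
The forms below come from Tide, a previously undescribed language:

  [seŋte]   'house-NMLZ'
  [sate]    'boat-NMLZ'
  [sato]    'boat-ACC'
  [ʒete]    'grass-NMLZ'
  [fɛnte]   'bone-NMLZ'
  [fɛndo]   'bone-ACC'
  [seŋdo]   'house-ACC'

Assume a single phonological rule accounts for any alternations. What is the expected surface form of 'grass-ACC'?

[ʒeto]

The ACC morpheme has two allomorphs, [-do] and [-to].
The NMLZ suffix, which begins with [t], is invariant after every stem; so [t] is not altered by any rule here.
The ACC suffix is therefore /-do/ underlyingly, with post-vocalic devoicing: voiced stops become voiceless after a vowel.
After 'grass', which ends in a vowel, the suffix surfaces as [-to], giving [ʒeto].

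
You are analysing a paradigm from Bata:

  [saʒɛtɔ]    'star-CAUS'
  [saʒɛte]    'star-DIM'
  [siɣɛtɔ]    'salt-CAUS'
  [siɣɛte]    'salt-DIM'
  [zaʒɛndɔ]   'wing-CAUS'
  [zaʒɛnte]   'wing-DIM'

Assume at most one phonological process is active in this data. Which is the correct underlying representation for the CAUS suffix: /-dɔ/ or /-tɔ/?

/-dɔ/

The CAUS suffix surfaces as [-dɔ] and [-tɔ], depending on the final segment of the stem.
The DIM suffix, which begins with [t], is invariant after every stem; so [t] is not altered by any rule here.
The CAUS suffix is therefore /-dɔ/ underlyingly, with post-vocalic devoicing: voiced stops become voiceless after a vowel.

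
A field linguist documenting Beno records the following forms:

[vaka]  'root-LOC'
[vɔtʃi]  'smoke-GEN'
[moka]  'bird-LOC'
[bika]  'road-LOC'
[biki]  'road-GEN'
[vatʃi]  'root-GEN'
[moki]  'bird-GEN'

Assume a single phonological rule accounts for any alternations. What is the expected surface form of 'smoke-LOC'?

[vɔka]

The stem for 'root' ends in [k] in [vaka] but [tʃ] in [vatʃi].
Compare 'bird', with invariant [k] in [moka] and [moki]: an analysis with underlying /k/ and a rule producing [tʃ] before the GEN suffix would wrongly predict alternation here too.
The alternation reflects depalatalization: palato-alveolar /tʃ/ becomes [k] when no front vowel follows. /tʃ/ is underlying.
From [vɔtʃi] the stem 'smoke' is /vɔtʃ/; when no front vowel follows this yields [vɔka].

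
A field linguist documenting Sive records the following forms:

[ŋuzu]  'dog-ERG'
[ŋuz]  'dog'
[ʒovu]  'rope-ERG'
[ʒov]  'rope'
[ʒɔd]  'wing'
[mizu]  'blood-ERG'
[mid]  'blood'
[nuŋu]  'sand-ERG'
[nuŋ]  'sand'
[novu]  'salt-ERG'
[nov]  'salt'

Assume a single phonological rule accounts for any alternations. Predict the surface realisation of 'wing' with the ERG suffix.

In [mizu] and [mid] the final segment of 'blood' alternates: [z] ~ [d].
But 'dog' keeps [z] in both environments ([ŋuzu], [ŋuz]), so there is no rule changing /z/ to [d] in isolation.
So /d/ is underlying, and a rule of intervocalic spirantization — voiced stops become fricatives between vowels — gives [z].
From [ʒɔd] the stem 'wing' is /ʒɔd/; between vowels this yields [ʒɔzu].

[ʒɔzu]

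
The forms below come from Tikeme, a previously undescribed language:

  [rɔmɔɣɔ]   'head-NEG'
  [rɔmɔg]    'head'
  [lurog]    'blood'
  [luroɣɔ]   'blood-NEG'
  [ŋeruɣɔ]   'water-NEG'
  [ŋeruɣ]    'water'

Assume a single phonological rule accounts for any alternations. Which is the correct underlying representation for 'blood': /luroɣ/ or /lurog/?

The root 'blood' surfaces as [lurog] and [luroɣɔ], with a stem-final [g] ~ [ɣ] alternation.
Compare 'water', with invariant [ɣ] in [ŋeruɣ] and [ŋeruɣɔ]: an analysis with underlying /ɣ/ and a rule producing [g] in isolation would wrongly predict alternation here too.
So /g/ is underlying, and a rule of intervocalic spirantization — voiced stops become fricatives between vowels — gives [ɣ].

/lurog/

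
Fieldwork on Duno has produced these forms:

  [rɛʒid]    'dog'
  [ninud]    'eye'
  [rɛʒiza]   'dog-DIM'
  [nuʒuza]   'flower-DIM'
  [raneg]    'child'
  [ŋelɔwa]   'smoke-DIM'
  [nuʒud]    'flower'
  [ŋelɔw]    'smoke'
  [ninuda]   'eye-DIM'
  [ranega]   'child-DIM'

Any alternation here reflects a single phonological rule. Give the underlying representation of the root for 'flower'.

In [nuʒud] and [nuʒuza] the final segment of 'flower' alternates: [d] ~ [z].
But 'eye' keeps [d] in both environments ([ninud], [ninuda]), so there is no rule changing /d/ to [z] before the DIM suffix.
The underlying segment must be /z/; voiced fricatives become stops word-finally, yielding [d] there.
The underlying form of 'flower' is therefore /nuʒuz/.

/nuʒuz/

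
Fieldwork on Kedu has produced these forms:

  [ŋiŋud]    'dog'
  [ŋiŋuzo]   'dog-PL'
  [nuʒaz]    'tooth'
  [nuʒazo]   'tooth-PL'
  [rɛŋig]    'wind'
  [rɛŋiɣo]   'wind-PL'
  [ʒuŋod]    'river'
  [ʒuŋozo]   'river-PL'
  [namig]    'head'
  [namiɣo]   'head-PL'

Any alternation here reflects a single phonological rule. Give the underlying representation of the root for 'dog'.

/ŋiŋud/

The root 'dog' surfaces as [ŋiŋud] and [ŋiŋuzo], with a stem-final [d] ~ [z] alternation.
The stem 'tooth' ([nuʒaz], [nuʒazo]) shows [z] unchanged in both environments, so [z] cannot be basic with [d] derived in isolation.
Therefore /d/ is basic and [z] is derived by intervocalic spirantization (voiced stops become fricatives between vowels).
So 'dog' = /ŋiŋud/.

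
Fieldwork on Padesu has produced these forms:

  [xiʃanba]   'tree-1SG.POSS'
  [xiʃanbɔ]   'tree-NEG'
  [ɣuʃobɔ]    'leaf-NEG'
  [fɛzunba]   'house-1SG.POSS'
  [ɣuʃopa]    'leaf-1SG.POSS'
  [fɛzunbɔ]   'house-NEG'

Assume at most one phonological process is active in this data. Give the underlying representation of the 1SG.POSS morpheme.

/-pa/

The 1SG.POSS suffix surfaces as [-ba] and [-pa], depending on the final segment of the stem.
By contrast the NEG suffix keeps its initial [b] throughout — that segment must be underlying.
The 1SG.POSS suffix is therefore /-pa/ underlyingly, with post-nasal voicing: voiceless stops become voiced after a nasal.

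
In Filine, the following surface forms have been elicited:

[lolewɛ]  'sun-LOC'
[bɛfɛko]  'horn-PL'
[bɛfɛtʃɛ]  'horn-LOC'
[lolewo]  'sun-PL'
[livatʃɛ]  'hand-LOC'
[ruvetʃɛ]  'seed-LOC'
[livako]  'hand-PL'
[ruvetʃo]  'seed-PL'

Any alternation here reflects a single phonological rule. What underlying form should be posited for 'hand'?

/livak/

The stem for 'hand' ends in [tʃ] in [livatʃɛ] but [k] in [livako].
The stem 'seed' ([ruvetʃɛ], [ruvetʃo]) shows [tʃ] unchanged in both environments, so [tʃ] cannot be basic with [k] derived before the PL suffix.
The underlying segment must be /k/; /k/ becomes palato-alveolar [tʃ] before a front vowel, yielding [tʃ] there.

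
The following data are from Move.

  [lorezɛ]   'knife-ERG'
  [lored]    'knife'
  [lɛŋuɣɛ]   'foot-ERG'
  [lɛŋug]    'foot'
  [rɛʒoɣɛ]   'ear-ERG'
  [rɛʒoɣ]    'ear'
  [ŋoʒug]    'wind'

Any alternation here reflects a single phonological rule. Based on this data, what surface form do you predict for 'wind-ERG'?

[ŋoʒuɣɛ]

'foot' shows [ɣ] ~ [g] at the end of the stem ([lɛŋuɣɛ] vs [lɛŋug]).
But 'ear' keeps [ɣ] in both environments ([rɛʒoɣɛ], [rɛʒoɣ]), so there is no rule changing /ɣ/ to [g] in isolation.
The underlying segment must be /g/; voiced stops become fricatives between vowels, yielding [ɣ] there.
From [ŋoʒug] the stem 'wind' is /ŋoʒug/; between vowels this yields [ŋoʒuɣɛ].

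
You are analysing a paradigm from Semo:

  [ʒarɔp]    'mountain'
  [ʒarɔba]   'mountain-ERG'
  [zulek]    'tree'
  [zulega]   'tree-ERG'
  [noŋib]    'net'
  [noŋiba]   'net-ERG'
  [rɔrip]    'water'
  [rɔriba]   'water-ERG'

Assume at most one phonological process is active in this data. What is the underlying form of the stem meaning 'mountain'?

/ʒarɔp/

In [ʒarɔp] and [ʒarɔba] the final segment of 'mountain' alternates: [p] ~ [b].
The stem 'net' ([noŋib], [noŋiba]) shows [b] unchanged in both environments, so [b] cannot be basic with [p] derived in isolation.
The underlying segment must be /p/; voiceless stops become voiced between vowels, yielding [b] there.
So 'mountain' = /ʒarɔp/.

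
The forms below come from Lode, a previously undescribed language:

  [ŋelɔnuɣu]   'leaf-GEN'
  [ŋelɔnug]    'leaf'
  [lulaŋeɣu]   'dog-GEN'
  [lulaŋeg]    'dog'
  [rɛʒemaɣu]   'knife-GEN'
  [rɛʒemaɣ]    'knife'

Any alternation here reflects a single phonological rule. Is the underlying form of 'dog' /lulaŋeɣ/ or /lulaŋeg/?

'dog' shows [ɣ] ~ [g] at the end of the stem ([lulaŋeɣu] vs [lulaŋeg]).
But 'knife' keeps [ɣ] in both environments ([rɛʒemaɣu], [rɛʒemaɣ]), so there is no rule changing /ɣ/ to [g] in isolation.
The underlying segment must be /g/; voiced stops become fricatives between vowels, yielding [ɣ] there.

/lulaŋeg/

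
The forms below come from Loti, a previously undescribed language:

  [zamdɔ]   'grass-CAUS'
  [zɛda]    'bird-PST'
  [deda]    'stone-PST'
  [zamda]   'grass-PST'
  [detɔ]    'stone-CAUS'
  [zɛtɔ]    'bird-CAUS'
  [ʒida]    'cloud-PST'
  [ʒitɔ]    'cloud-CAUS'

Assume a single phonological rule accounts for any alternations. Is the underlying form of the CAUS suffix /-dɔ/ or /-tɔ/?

The CAUS morpheme has two allomorphs, [-dɔ] and [-tɔ].
By contrast the PST suffix keeps its initial [d] throughout — that segment must be underlying.
So the underlying form is /-tɔ/, and voiceless stops become voiced after a nasal.

/-tɔ/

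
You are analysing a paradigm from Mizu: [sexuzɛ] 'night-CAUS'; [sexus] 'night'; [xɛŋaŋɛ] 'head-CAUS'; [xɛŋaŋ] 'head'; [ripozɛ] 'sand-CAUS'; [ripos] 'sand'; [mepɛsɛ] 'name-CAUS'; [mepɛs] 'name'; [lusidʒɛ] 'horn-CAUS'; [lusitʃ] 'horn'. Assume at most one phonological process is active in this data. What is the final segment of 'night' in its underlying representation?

/z/

The stem for 'night' ends in [z] in [sexuzɛ] but [s] in [sexus].
But 'name' keeps [s] in both environments ([mepɛsɛ], [mepɛs]), so there is no rule changing /s/ to [z] before the CAUS suffix.
The underlying segment must be /z/; voiced obstruents become voiceless word-finally, yielding [s] there.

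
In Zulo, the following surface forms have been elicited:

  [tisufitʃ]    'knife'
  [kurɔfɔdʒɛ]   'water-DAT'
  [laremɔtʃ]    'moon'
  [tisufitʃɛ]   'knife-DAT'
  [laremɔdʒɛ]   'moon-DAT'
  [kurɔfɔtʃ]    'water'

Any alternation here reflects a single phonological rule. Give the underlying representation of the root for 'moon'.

In [laremɔdʒɛ] and [laremɔtʃ] the final segment of 'moon' alternates: [dʒ] ~ [tʃ].
If /tʃ/ were underlying and a rule turned it into [dʒ] before the DAT suffix, 'knife' would also alternate; but it has [tʃ] in both [tisufitʃɛ] and [tisufitʃ].
The alternation reflects word-final obstruent devoicing: voiced obstruents become voiceless word-finally. /dʒ/ is underlying.

/laremɔdʒ/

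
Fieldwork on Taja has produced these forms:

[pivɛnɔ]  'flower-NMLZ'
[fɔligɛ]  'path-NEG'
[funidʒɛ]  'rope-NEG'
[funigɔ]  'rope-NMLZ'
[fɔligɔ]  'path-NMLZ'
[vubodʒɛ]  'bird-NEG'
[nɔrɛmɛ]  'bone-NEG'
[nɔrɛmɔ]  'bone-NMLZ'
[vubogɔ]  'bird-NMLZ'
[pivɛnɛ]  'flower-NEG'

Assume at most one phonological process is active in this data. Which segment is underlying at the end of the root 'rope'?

The root 'rope' surfaces as [funidʒɛ] and [funigɔ], with a stem-final [dʒ] ~ [g] alternation.
But 'path' keeps [g] in both environments ([fɔligɛ], [fɔligɔ]), so there is no rule changing /g/ to [dʒ] before the NEG suffix.
Therefore /dʒ/ is basic and [g] is derived by depalatalization (palato-alveolar /dʒ/ becomes [g] when no front vowel follows).

/dʒ/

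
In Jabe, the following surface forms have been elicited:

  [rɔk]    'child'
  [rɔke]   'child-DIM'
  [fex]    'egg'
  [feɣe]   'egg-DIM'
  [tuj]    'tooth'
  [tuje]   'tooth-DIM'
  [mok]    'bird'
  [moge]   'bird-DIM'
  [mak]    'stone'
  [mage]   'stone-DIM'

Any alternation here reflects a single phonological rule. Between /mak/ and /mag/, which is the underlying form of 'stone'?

/mag/

'stone' shows [k] ~ [g] at the end of the stem ([mak] vs [mage]).
The stem 'child' ([rɔk], [rɔke]) shows [k] unchanged in both environments, so [k] cannot be basic with [g] derived before the DIM suffix.
So /g/ is underlying, and a rule of word-final obstruent devoicing — voiced obstruents become voiceless word-finally — gives [k].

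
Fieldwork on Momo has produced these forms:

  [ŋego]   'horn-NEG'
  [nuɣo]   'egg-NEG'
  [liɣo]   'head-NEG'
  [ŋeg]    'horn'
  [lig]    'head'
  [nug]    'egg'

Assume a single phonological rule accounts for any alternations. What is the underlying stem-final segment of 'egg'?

/ɣ/

The root 'egg' surfaces as [nuɣo] and [nug], with a stem-final [ɣ] ~ [g] alternation.
But 'horn' keeps [g] in both environments ([ŋego], [ŋeg]), so there is no rule changing /g/ to [ɣ] before the NEG suffix.
The alternation reflects word-final hardening: voiced fricatives become stops word-finally. /ɣ/ is underlying.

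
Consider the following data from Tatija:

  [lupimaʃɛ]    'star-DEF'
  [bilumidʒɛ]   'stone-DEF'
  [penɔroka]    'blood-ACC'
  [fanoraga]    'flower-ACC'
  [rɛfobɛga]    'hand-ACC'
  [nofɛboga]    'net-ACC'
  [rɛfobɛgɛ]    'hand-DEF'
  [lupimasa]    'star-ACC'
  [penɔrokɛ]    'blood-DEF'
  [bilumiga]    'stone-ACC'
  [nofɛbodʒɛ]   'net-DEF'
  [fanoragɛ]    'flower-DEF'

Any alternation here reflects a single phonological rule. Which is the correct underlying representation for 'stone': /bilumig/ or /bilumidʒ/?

The stem for 'stone' ends in [dʒ] in [bilumidʒɛ] but [g] in [bilumiga].
Compare 'hand', with invariant [g] in [rɛfobɛgɛ] and [rɛfobɛga]: an analysis with underlying /g/ and a rule producing [dʒ] before the DEF suffix would wrongly predict alternation here too.
The underlying segment must be /dʒ/; palato-alveolar /dʒ/ and /ʃ/ become [g] and [s] when no front vowel follows, yielding [g] there.

/bilumidʒ/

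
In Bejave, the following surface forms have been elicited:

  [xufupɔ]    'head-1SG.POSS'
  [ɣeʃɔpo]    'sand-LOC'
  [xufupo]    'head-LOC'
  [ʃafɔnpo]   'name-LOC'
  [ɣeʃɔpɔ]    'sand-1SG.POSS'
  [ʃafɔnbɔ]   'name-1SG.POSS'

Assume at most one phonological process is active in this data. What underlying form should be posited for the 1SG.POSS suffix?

The 1SG.POSS morpheme has two allomorphs, [-bɔ] and [-pɔ].
By contrast the LOC suffix keeps its initial [p] throughout — that segment must be underlying.
The 1SG.POSS suffix is therefore /-bɔ/ underlyingly, with post-vocalic devoicing: voiced stops become voiceless after a vowel.

/-bɔ/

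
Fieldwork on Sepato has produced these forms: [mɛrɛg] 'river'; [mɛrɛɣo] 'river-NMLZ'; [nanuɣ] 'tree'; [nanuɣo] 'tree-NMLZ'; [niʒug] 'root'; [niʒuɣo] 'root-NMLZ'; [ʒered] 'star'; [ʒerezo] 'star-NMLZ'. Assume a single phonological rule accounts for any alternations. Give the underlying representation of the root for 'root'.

The root 'root' surfaces as [niʒug] and [niʒuɣo], with a stem-final [g] ~ [ɣ] alternation.
If /ɣ/ were underlying and a rule turned it into [g] in isolation, 'tree' would also alternate; but it has [ɣ] in both [nanuɣ] and [nanuɣo].
So /g/ is underlying, and a rule of intervocalic spirantization — voiced stops become fricatives between vowels — gives [ɣ].
The underlying form of 'root' is therefore /niʒug/.

/niʒug/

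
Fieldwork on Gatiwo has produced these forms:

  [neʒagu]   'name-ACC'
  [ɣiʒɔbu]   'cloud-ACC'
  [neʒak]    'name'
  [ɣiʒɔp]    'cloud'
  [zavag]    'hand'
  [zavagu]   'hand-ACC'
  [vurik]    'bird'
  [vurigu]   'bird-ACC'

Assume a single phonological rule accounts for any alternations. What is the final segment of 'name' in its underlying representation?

The root 'name' surfaces as [neʒak] and [neʒagu], with a stem-final [k] ~ [g] alternation.
But 'hand' keeps [g] in both environments ([zavag], [zavagu]), so there is no rule changing /g/ to [k] in isolation.
The alternation reflects intervocalic voicing: voiceless stops become voiced between vowels. /k/ is underlying.

/k/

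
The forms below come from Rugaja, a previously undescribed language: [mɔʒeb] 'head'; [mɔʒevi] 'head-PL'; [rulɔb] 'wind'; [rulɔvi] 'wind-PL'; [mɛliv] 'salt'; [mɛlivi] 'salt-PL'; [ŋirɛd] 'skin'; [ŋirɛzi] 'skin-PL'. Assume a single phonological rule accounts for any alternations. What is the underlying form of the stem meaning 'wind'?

/rulɔb/

The stem for 'wind' ends in [b] in [rulɔb] but [v] in [rulɔvi].
If /v/ were underlying and a rule turned it into [b] in isolation, 'salt' would also alternate; but it has [v] in both [mɛliv] and [mɛlivi].
The underlying segment must be /b/; voiced stops become fricatives between vowels, yielding [v] there.
So 'wind' = /rulɔb/.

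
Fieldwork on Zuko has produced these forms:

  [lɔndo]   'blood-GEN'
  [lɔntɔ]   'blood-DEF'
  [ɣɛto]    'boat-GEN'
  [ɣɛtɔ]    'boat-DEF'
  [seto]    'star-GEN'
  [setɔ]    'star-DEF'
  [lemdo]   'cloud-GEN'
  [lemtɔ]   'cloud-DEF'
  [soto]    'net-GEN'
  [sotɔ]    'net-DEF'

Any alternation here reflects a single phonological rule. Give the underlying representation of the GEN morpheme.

/-do/

The GEN morpheme has two allomorphs, [-do] and [-to].
The DEF suffix, which begins with [t], is invariant after every stem; so [t] is not altered by any rule here.
So the underlying form is /-do/, and voiced stops become voiceless after a vowel.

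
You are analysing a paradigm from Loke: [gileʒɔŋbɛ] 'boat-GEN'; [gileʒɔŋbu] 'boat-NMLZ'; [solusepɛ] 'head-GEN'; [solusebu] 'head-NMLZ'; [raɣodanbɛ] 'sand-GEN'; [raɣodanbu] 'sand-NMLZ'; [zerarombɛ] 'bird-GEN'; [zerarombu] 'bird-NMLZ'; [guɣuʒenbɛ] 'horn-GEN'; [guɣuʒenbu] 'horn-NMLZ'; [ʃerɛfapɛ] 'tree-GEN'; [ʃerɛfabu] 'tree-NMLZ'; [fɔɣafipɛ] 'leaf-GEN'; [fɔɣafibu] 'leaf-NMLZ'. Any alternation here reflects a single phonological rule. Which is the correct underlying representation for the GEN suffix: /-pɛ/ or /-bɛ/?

The GEN morpheme has two allomorphs, [-bɛ] and [-pɛ].
By contrast the NMLZ suffix keeps its initial [b] throughout — that segment must be underlying.
The GEN suffix is therefore /-pɛ/ underlyingly, with post-nasal voicing: voiceless stops become voiced after a nasal.

/-pɛ/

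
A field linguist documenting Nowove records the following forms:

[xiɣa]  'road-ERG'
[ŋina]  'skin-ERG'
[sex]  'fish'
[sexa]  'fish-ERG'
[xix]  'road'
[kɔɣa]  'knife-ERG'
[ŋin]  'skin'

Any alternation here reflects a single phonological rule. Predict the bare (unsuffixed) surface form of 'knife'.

The root 'road' surfaces as [xiɣa] and [xix], with a stem-final [ɣ] ~ [x] alternation.
Compare 'fish', with invariant [x] in [sexa] and [sex]: an analysis with underlying /x/ and a rule producing [ɣ] before the ERG suffix would wrongly predict alternation here too.
Therefore /ɣ/ is basic and [x] is derived by word-final obstruent devoicing (voiced obstruents become voiceless word-finally).
The one attested form of 'knife', [kɔɣa], shows underlying /kɔɣ/. Applying the same rule word-finally gives [kɔx].

[kɔx]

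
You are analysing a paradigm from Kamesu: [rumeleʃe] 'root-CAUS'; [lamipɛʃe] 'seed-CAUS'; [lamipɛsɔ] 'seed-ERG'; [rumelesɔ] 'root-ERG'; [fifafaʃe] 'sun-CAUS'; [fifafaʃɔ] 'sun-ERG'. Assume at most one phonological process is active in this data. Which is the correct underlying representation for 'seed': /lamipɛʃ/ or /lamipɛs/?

The stem for 'seed' ends in [ʃ] in [lamipɛʃe] but [s] in [lamipɛsɔ].
But 'sun' keeps [ʃ] in both environments ([fifafaʃe], [fifafaʃɔ]), so there is no rule changing /ʃ/ to [s] before the ERG suffix.
The alternation reflects palatalization before a front vowel: /s/ becomes palato-alveolar [ʃ] before a front vowel. /s/ is underlying.

/lamipɛs/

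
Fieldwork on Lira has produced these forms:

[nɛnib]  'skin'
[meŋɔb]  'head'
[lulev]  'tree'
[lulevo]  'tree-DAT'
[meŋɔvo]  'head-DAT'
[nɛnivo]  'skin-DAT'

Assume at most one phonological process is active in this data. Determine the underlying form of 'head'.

The stem for 'head' ends in [v] in [meŋɔvo] but [b] in [meŋɔb].
But 'tree' keeps [v] in both environments ([lulevo], [lulev]), so there is no rule changing /v/ to [b] in isolation.
So /b/ is underlying, and a rule of intervocalic spirantization — voiced stops become fricatives between vowels — gives [v].
The underlying form of 'head' is therefore /meŋɔb/.

/meŋɔb/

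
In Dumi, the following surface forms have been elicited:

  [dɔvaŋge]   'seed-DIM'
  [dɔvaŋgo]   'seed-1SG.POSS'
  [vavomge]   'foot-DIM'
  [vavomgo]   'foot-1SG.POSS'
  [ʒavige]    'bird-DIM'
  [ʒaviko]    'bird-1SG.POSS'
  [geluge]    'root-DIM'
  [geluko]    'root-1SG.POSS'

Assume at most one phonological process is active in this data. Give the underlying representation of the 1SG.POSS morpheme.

/-ko/

The 1SG.POSS morpheme has two allomorphs, [-go] and [-ko].
The DIM suffix, which begins with [g], is invariant after every stem; so [g] is not altered by any rule here.
The 1SG.POSS suffix is therefore /-ko/ underlyingly, with post-nasal voicing: voiceless stops become voiced after a nasal.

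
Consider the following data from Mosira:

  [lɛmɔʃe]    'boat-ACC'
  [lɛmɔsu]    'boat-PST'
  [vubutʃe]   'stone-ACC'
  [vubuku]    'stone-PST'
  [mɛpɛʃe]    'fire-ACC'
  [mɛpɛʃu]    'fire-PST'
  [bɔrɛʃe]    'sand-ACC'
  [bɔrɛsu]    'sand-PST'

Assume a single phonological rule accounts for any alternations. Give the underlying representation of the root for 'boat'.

/lɛmɔs/

In [lɛmɔʃe] and [lɛmɔsu] the final segment of 'boat' alternates: [ʃ] ~ [s].
The stem 'fire' ([mɛpɛʃe], [mɛpɛʃu]) shows [ʃ] unchanged in both environments, so [ʃ] cannot be basic with [s] derived before the PST suffix.
The alternation reflects palatalization before a front vowel: /k/ and /s/ become palato-alveolar [tʃ] and [ʃ] before a front vowel. /s/ is underlying.
Hence 'boat' is /lɛmɔs/ underlyingly.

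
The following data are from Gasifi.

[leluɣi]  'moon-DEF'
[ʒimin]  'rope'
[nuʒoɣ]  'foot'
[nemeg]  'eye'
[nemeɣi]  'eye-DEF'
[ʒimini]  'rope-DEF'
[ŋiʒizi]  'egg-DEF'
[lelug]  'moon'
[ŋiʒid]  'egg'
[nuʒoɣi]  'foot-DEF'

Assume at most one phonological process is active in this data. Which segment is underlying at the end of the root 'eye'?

/g/

'eye' shows [g] ~ [ɣ] at the end of the stem ([nemeg] vs [nemeɣi]).
If /ɣ/ were underlying and a rule turned it into [g] in isolation, 'foot' would also alternate; but it has [ɣ] in both [nuʒoɣ] and [nuʒoɣi].
Therefore /g/ is basic and [ɣ] is derived by intervocalic spirantization (voiced stops become fricatives between vowels).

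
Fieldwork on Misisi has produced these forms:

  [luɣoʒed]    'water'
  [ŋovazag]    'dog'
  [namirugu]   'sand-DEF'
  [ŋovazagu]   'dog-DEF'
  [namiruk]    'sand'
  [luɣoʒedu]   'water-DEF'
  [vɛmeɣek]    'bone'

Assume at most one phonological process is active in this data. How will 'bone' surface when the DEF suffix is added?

[vɛmeɣegu]

In [namiruk] and [namirugu] the final segment of 'sand' alternates: [k] ~ [g].
If /g/ were underlying and a rule turned it into [k] in isolation, 'dog' would also alternate; but it has [g] in both [ŋovazag] and [ŋovazagu].
The underlying segment must be /k/; voiceless stops become voiced between vowels, yielding [g] there.
The one attested form of 'bone', [vɛmeɣek], shows underlying /vɛmeɣek/. Applying the same rule between vowels gives [vɛmeɣegu].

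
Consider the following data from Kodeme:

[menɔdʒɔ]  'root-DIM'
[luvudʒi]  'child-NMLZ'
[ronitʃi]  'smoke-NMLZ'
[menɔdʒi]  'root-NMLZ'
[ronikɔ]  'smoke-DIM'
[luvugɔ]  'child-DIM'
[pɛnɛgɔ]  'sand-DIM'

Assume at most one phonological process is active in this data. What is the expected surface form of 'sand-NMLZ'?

'child' shows [dʒ] ~ [g] at the end of the stem ([luvudʒi] vs [luvugɔ]).
Compare 'root', with invariant [dʒ] in [menɔdʒi] and [menɔdʒɔ]: an analysis with underlying /dʒ/ and a rule producing [g] before the DIM suffix would wrongly predict alternation here too.
Therefore /g/ is basic and [dʒ] is derived by palatalization before a front vowel (/k/ and /g/ become palato-alveolar [tʃ] and [dʒ] before a front vowel).
From [pɛnɛgɔ] the stem 'sand' is /pɛnɛg/; before a front vowel this yields [pɛnɛdʒi].

[pɛnɛdʒi]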